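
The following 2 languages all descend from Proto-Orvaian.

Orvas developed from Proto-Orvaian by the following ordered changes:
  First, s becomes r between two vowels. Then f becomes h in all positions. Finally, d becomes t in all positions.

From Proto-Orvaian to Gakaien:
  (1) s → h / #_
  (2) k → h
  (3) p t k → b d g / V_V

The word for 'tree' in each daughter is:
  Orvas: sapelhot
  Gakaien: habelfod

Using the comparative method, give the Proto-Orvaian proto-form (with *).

Position 6: Orvas has h, Gakaien has f. Gakaien preserves f here (none of its changes turn any other segment into f), so the proto-segment is *f.
Position 3: Orvas has p, Gakaien has b. Orvas preserves p here (none of its changes turn any other segment into p), so the proto-segment is *p.
Continuing position by position gives *sapelfod; check it forward:
Orvas: *sapelfod
  sapelfod (rule 1 does not apply)
  sapelfod → sapelhod   [unconditioned shift]
  sapelhod → sapelhot   [unconditioned shift]
  giving Orvas sapelhot.
Gakaien: start from *sapelfod.
  rule 1 (debuccalisation): sapelfod → hapelfod
  rule 2: no change — hapelfod
  rule 3 (intervocalic voicing): hapelfod → habelfod
  ⇒ Gakaien habelfod
Only *sapelfod yields all of Orvas sapelhot, Gakaien habelfod.

*sapelfod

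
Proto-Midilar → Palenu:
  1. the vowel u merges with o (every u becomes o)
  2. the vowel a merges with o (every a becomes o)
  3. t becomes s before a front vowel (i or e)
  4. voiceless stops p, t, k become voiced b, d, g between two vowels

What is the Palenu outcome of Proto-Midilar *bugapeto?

bogobedo

Palenu: start from *bugapeto.
  rule 1 (vowel merger): bugapeto → bogapeto
  rule 2 (vowel merger): bogapeto → bogopeto
  rule 3: no change — bogopeto
  rule 4 (intervocalic voicing): bogopeto → bogobedo
  ⇒ Palenu bogobedo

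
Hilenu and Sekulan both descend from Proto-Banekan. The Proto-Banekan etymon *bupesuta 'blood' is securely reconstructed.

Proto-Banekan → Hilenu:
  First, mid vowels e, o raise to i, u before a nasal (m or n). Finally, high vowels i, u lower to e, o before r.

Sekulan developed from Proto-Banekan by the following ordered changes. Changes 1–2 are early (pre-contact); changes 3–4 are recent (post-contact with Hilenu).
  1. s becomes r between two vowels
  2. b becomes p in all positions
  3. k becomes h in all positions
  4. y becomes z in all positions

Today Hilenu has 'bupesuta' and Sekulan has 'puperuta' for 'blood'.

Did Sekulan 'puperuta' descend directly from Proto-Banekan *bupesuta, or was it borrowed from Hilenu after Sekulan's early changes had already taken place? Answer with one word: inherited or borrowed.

If inherited, *bupesuta would pass through all of Sekulan's changes:
Sekulan: *bupesuta > buperuta > puperuta  (by rhotacism, unconditioned shift)
If borrowed from Hilenu 'bupesuta' after the early changes, it would undergo only the recent ones:
  rule 3 (unconditioned shift): no change (bupesuta)
  rule 4 (unconditioned shift): no change (bupesuta)
  ⇒ as a loan: bupesuta
Sekulan 'puperuta' matches the inherited outcome exactly, so it is an inherited cognate, not a loan.

inherited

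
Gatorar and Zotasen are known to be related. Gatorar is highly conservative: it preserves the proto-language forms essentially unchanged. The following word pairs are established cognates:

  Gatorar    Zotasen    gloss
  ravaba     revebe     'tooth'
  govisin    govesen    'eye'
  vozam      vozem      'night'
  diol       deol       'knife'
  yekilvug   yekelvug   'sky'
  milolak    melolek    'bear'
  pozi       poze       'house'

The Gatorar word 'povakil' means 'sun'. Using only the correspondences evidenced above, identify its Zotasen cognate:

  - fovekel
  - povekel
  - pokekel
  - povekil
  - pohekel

povekel

milolak ~ melolek — Gatorar a corresponds to Zotasen e after a consonant, before a consonant other than r, m, n, p, b, f, v.
govisin ~ govesen, yekilvug ~ yekelvug — Gatorar i corresponds to Zotasen e after a consonant, before a consonant other than r, m, n, p, b, f, v.
Applying these to Gatorar 'povakil':
  povakil → povekil   (a→e after a consonant, before a consonant other than r, m, n, p, b, f, v)
  povekil → povekel   (i→e after a consonant, before a consonant other than r, m, n, p, b, f, v)
So the Zotasen cognate is 'povekel'.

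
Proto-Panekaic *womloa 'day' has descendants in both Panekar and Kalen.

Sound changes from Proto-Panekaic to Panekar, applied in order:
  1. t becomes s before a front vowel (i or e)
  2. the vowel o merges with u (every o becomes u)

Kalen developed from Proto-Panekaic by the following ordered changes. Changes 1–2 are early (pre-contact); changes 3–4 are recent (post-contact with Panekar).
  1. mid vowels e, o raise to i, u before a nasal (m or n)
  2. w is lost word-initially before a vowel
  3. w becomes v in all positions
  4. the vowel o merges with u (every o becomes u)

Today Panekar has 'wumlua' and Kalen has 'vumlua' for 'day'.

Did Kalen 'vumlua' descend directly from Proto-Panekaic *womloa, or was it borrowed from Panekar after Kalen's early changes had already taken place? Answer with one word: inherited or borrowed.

borrowed

If inherited, *womloa would pass through all of Kalen's changes:
Kalen: start from *womloa.
  rule 1 (pre-nasal raising): womloa → wumloa
  rule 2 (glide loss): wumloa → umloa
  rule 3: no change — umloa
  rule 4 (vowel merger): umloa → umlua
  ⇒ Kalen umlua
If borrowed from Panekar 'wumlua' after the early changes, it would undergo only the recent ones:
  rule 3 (unconditioned shift): wumlua → vumlua
  rule 4 (vowel merger): no change (vumlua)
  ⇒ as a loan: vumlua
Kalen 'vumlua' matches the loan outcome 'vumlua', not the inherited 'umlua' — it skipped the early Kalen changes, so it was borrowed from Panekar.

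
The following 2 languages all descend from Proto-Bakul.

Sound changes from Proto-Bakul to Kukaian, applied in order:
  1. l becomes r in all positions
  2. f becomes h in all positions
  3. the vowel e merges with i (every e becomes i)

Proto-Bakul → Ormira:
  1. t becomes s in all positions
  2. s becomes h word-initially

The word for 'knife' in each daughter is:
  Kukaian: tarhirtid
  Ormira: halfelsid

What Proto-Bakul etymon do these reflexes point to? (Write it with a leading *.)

*talfeltid

Position 5: Kukaian has i, Ormira has e. Ormira preserves e here (none of its changes turn any other segment into e), so the proto-segment is *e.
Position 4: Kukaian has h, Ormira has f. Ormira preserves f here (none of its changes turn any other segment into f), so the proto-segment is *f.
Continuing position by position gives *talfeltid; check it forward:
Kukaian: start from *talfeltid.
  rule 1 (unconditioned shift): talfeltid → tarfertid
  rule 2 (unconditioned shift): tarfertid → tarhertid
  rule 3 (vowel merger): tarhertid → tarhirtid
  ⇒ Kukaian tarhirtid
Ormira: *talfeltid
  talfeltid → salfelsid   [unconditioned shift]
  salfelsid → halfelsid   [debuccalisation]
  giving Ormira halfelsid.
No other proto-form is consistent with every reflex, so the reconstruction is *talfeltid.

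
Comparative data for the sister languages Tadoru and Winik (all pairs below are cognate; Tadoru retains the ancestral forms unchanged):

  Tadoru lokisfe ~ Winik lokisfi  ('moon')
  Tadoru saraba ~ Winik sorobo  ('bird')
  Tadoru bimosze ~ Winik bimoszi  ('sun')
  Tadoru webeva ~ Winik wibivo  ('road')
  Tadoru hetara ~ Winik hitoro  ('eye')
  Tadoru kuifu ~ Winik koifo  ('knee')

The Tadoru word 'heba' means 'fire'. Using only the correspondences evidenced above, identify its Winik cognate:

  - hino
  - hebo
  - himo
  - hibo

webeva ~ wibivo — Tadoru e corresponds to Winik i after a consonant, before a labial obstruent.
saraba ~ sorobo, webeva ~ wibivo — Tadoru a corresponds to Winik o word-finally.
Applying these to Tadoru 'heba':
  heba → hiba   (e→i after a consonant, before a labial obstruent)
  hiba → hibo   (a→o word-finally)
So the Winik cognate is 'hibo'.

hibo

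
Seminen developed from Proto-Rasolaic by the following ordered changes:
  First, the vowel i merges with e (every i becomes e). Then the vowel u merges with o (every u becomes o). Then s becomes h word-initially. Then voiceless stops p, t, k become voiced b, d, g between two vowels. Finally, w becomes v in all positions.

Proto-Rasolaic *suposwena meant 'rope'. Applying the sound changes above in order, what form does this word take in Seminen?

Seminen: start from *suposwena.
  rule 1: no change — suposwena
  rule 2 (vowel merger): suposwena → soposwena
  rule 3 (debuccalisation): soposwena → hoposwena
  rule 4 (intervocalic voicing): hoposwena → hoboswena
  rule 5 (unconditioned shift): hoboswena → hobosvena
  ⇒ Seminen hobosvena

hobosvena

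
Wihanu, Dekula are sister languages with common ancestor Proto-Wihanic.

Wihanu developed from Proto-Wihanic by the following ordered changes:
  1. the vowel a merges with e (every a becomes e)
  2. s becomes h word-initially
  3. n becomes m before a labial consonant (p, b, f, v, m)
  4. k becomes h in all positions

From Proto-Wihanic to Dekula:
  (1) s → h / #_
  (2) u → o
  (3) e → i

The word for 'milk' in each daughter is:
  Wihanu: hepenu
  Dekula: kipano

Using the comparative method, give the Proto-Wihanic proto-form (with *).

Position 1: Wihanu has h, Dekula has k. Dekula preserves k here (none of its changes turn any other segment into k), so the proto-segment is *k.
Position 2: Wihanu has e, Dekula has i. Taking the neighbouring segments as reconstructed: Wihanu e could go back to *a or *e; Dekula i could go back to *e or *i — the one source consistent with every daughter is *e.
Position 4: Wihanu has e, Dekula has a. Dekula preserves a here (none of its changes turn any other segment into a), so the proto-segment is *a.
Verify the candidate proto-form against each daughter:
Wihanu: *kepanu > kepenu > hepenu  (by vowel merger, unconditioned shift)
Dekula: *kepanu > kepano > kipano  (by vowel merger, vowel merger)
Only *kepanu yields all of Wihanu hepenu, Dekula kipano.

*kepanu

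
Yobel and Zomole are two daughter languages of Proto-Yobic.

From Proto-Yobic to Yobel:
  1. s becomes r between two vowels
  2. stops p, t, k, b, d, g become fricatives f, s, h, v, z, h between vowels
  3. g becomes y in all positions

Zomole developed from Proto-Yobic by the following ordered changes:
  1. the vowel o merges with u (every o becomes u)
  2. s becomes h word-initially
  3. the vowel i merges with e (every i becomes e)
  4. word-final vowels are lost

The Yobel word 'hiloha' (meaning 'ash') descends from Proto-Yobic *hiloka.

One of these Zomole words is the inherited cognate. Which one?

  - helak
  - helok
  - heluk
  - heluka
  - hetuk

Zomole: start from *hiloka.
  rule 1 (vowel merger): hiloka → hiluka
  rule 2: no change — hiluka
  rule 3 (vowel merger): hiluka → heluka
  rule 4 (apocope): heluka → heluk
  ⇒ Zomole heluk
Only 'heluk' matches the regular Zomole development of *hiloka.

heluk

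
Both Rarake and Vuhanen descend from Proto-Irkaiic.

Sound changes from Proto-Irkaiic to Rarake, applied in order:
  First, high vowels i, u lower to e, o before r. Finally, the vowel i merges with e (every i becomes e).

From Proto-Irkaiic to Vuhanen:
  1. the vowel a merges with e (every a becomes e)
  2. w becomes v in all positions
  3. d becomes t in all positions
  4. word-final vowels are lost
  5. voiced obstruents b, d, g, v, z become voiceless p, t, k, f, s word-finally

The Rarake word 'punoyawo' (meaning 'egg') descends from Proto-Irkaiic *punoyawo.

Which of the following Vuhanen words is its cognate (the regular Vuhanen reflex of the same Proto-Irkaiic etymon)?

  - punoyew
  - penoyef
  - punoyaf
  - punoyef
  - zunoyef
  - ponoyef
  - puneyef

Vuhanen: start from *punoyawo.
  rule 1 (vowel merger): punoyawo → punoyewo
  rule 2 (unconditioned shift): punoyewo → punoyevo
  rule 3: no change — punoyevo
  rule 4 (apocope): punoyevo → punoyev
  rule 5 (final devoicing): punoyev → punoyef
  ⇒ Vuhanen punoyef

punoyef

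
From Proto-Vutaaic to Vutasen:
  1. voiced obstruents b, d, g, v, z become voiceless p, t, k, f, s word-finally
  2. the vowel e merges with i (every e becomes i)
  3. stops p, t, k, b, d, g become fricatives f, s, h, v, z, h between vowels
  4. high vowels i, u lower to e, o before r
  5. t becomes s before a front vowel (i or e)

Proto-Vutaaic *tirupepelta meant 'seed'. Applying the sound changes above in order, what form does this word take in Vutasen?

serufifilta

Vutasen: *tirupepelta > tirupipilta > tirufifilta > terufifilta > serufifilta  (by vowel merger, intervocalic lenition, pre-rhotic lowering, palatalisation)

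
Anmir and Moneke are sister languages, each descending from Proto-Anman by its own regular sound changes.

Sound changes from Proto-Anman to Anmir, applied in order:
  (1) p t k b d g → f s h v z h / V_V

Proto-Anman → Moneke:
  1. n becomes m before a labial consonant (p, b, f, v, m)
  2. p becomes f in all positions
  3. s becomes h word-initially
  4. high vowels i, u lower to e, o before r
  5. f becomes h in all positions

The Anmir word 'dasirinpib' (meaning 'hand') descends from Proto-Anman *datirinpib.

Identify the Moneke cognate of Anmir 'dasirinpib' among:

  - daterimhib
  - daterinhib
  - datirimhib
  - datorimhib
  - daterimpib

daterimhib

Moneke: *datirinpib > datirimpib > datirimfib > daterimfib > daterimhib  (by nasal place assimilation, unconditioned shift, pre-rhotic lowering, unconditioned shift)
Only 'daterimhib' matches the regular Moneke development of *datirinpib.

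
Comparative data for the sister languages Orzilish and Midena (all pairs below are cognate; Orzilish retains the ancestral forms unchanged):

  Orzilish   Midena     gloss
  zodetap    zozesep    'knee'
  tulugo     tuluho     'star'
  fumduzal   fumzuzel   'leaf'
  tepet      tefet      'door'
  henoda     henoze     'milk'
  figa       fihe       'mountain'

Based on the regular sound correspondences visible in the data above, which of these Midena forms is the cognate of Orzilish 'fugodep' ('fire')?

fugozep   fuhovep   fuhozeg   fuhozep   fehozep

fuhozep

tulugo ~ tuluho — Orzilish g corresponds to Midena h between vowels (before a back vowel).
zodetap ~ zozesep — Orzilish d corresponds to Midena z between vowels (before a front vowel).
Applying these to Orzilish 'fugodep':
  fugodep → fuhodep   (g→h between vowels (before a back vowel))
  fuhodep → fuhozep   (d→z between vowels (before a front vowel))
So the Midena cognate is 'fuhozep'.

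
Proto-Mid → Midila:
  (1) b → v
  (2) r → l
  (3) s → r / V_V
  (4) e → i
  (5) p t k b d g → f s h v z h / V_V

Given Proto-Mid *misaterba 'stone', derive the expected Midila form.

mirasilva

Midila: *misaterba > misaterva > misatelva > miratelva > miratilva > mirasilva  (by unconditioned shift, unconditioned shift, rhotacism, vowel merger, intervocalic lenition)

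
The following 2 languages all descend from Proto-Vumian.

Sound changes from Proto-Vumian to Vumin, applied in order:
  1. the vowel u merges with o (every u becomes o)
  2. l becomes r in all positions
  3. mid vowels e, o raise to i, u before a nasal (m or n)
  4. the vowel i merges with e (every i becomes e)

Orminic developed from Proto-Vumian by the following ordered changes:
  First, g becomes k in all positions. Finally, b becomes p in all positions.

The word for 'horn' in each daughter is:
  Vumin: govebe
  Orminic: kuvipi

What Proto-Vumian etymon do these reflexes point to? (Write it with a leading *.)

Position 4: Vumin has e, Orminic has i. Orminic preserves i here (none of its changes turn any other segment into i), so the proto-segment is *i.
Position 2: Vumin has o, Orminic has u. Orminic preserves u here (none of its changes turn any other segment into u), so the proto-segment is *u.
Verify the candidate proto-form against each daughter:
Vumin: *guvibi
  guvibi → govibi   [vowel merger]
  govibi (rule 2 does not apply)
  govibi (rule 3 does not apply)
  govibi → govebe   [vowel merger]
  giving Vumin govebe.
Orminic: *guvibi
  guvibi → kuvibi   [unconditioned shift]
  kuvibi → kuvipi   [unconditioned shift]
  giving Orminic kuvipi.
*guvibi is the unique common source.

*guvibi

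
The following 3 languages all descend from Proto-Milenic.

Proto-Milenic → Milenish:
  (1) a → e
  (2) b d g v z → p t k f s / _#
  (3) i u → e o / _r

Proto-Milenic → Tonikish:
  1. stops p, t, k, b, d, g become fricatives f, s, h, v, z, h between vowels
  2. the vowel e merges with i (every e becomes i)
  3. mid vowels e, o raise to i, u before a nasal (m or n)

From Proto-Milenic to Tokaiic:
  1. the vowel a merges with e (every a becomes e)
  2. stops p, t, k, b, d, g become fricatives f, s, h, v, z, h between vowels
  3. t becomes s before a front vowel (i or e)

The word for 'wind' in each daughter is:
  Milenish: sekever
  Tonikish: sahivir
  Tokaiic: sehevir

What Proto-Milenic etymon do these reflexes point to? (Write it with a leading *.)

Position 3: Milenish has k, Tonikish has h, Tokaiic has h. Taking the neighbouring segments as reconstructed: Milenish k can only go back to *k; Tonikish h could go back to *k or *g or *h; Tokaiic h could go back to *k or *g or *h — the one source consistent with every daughter is *k.
Position 4: Milenish has e, Tonikish has i, Tokaiic has e. Taking the neighbouring segments as reconstructed: Milenish e could go back to *a or *e; Tonikish i could go back to *e or *i; Tokaiic e could go back to *a or *e — the one source consistent with every daughter is *e.
Position 2: Milenish has e, Tonikish has a, Tokaiic has e. Tonikish preserves a here (none of its changes turn any other segment into a), so the proto-segment is *a.
Verify the candidate proto-form against each daughter:
Milenish: start from *sakevir.
  rule 1 (vowel merger): sakevir → sekevir
  rule 2: no change — sekevir
  rule 3 (pre-rhotic lowering): sekevir → sekever
  ⇒ Milenish sekever
Tonikish: *sakevir > sahevir > sahivir  (by intervocalic lenition, vowel merger)
Tokaiic: start from *sakevir.
  rule 1 (vowel merger): sakevir → sekevir
  rule 2 (intervocalic lenition): sekevir → sehevir
  rule 3: no change — sehevir
  ⇒ Tokaiic sehevir
No other proto-form is consistent with every reflex, so the reconstruction is *sakevir.

*sakevir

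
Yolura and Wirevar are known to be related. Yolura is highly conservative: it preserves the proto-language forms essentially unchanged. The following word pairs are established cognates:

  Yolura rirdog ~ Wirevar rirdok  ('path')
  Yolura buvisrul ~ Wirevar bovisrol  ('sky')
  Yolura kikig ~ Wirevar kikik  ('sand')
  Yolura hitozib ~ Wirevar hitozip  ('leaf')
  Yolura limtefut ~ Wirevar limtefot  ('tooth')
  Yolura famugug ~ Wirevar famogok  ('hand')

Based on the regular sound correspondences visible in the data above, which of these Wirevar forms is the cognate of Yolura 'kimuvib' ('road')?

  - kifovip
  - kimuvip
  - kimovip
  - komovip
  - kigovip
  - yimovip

kimovip

buvisrul ~ bovisrol — Yolura u corresponds to Wirevar o after a consonant, before a labial obstruent.
hitozib ~ hitozip — Yolura b corresponds to Wirevar p word-finally.
Applying these to Yolura 'kimuvib':
  kimuvib → kimovib   (u→o after a consonant, before a labial obstruent)
  kimovib → kimovip   (b→p word-finally)
So the Wirevar cognate is 'kimovip'.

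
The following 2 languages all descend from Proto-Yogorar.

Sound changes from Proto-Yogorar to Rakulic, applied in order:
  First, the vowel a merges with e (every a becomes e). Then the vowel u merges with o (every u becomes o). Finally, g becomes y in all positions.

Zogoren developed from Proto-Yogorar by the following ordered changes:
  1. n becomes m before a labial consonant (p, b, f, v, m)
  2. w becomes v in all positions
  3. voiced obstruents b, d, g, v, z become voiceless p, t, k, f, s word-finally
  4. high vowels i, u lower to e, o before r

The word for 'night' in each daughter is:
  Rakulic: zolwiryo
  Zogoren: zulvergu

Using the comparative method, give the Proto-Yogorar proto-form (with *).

*zulwirgu

Position 7: Rakulic has y, Zogoren has g. Zogoren preserves g here (none of its changes turn any other segment into g), so the proto-segment is *g.
Position 5: Rakulic has i, Zogoren has e. Rakulic preserves i here (none of its changes turn any other segment into i), so the proto-segment is *i.
Position 4: Rakulic has w, Zogoren has v. Rakulic preserves w here (none of its changes turn any other segment into w), so the proto-segment is *w.
This points to *zulwirgu. Verify forward in each daughter:
Rakulic: *zulwirgu > zolwirgo > zolwiryo  (by vowel merger, unconditioned shift)
Zogoren: start from *zulwirgu.
  rule 1: no change — zulwirgu
  rule 2 (unconditioned shift): zulwirgu → zulvirgu
  rule 3: no change — zulvirgu
  rule 4 (pre-rhotic lowering): zulvirgu → zulvergu
  ⇒ Zogoren zulvergu
*zulwirgu is the unique common source.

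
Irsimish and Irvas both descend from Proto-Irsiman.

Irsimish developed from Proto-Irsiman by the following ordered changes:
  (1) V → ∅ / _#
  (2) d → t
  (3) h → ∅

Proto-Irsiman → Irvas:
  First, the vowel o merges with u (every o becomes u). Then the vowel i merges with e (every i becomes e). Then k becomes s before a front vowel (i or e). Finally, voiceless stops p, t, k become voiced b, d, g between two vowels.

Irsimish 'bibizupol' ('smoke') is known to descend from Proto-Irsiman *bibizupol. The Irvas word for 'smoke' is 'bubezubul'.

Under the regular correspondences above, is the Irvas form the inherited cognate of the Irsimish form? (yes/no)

Derive the expected Irvas reflex of *bibizupol:
Irvas: start from *bibizupol.
  rule 1 (vowel merger): bibizupol → bibizupul
  rule 2 (vowel merger): bibizupul → bebezupul
  rule 3: no change — bebezupul
  rule 4 (intervocalic voicing): bebezupul → bebezubul
  ⇒ Irvas bebezubul
The regular Irvas reflex would be 'bebezubul', but the attested form is 'bubezubul'. The correspondence is irregular, so they are not cognates (the Irvas form has a different source).

no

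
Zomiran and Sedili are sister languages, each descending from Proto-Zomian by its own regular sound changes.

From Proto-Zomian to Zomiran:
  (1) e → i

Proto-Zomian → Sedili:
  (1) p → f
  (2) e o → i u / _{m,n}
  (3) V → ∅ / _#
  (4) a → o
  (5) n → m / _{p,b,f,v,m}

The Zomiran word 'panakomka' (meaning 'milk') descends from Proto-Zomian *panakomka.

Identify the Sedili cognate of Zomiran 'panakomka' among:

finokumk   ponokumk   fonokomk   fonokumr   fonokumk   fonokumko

fonokumk

Sedili: *panakomka
  panakomka → fanakomka   [unconditioned shift]
  fanakomka → fanakumka   [pre-nasal raising]
  fanakumka → fanakumk   [apocope]
  fanakumk → fonokumk   [vowel merger]
  fonokumk (rule 5 does not apply)
  giving Sedili fonokumk.
Among the options, 'fonokumk' alone shows every Sedili change applied in order.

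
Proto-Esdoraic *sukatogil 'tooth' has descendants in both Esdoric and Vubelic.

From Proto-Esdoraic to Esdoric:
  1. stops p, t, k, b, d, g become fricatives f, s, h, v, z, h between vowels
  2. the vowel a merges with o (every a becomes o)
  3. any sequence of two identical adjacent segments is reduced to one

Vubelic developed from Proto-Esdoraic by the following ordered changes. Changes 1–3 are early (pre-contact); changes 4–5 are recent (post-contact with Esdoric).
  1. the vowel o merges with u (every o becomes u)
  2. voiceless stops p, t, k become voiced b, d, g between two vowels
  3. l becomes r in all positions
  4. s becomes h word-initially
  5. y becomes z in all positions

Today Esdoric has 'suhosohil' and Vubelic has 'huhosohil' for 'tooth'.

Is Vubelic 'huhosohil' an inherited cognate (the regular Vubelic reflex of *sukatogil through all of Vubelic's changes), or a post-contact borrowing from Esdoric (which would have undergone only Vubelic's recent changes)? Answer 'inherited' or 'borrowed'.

borrowed

If inherited, *sukatogil would pass through all of Vubelic's changes:
Vubelic: *sukatogil
  sukatogil → sukatugil   [vowel merger]
  sukatugil → sugadugil   [intervocalic voicing]
  sugadugil → sugadugir   [unconditioned shift]
  sugadugir → hugadugir   [debuccalisation]
  hugadugir (rule 5 does not apply)
  giving Vubelic hugadugir.
If borrowed from Esdoric 'suhosohil' after the early changes, it would undergo only the recent ones:
  rule 4 (debuccalisation): suhosohil → huhosohil
  rule 5 (unconditioned shift): no change (huhosohil)
  ⇒ as a loan: huhosohil
Vubelic 'huhosohil' matches the loan outcome 'huhosohil', not the inherited 'hugadugir' — it skipped the early Vubelic changes, so it was borrowed from Esdoric.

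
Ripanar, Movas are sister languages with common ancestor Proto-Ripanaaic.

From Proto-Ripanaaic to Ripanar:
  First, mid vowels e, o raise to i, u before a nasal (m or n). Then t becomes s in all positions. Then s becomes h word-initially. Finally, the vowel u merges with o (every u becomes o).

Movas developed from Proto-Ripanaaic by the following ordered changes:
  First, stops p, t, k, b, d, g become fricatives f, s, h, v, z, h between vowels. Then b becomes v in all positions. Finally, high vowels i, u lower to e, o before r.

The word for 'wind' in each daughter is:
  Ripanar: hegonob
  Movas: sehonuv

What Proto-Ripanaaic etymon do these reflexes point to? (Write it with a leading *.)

Position 3: Ripanar has g, Movas has h. Ripanar preserves g here (none of its changes turn any other segment into g), so the proto-segment is *g.
Position 6: Ripanar has o, Movas has u. Movas preserves u here (none of its changes turn any other segment into u), so the proto-segment is *u.
This points to *segonub. Verify forward in each daughter:
Ripanar: *segonub > segunub > hegunub > hegonob  (by pre-nasal raising, debuccalisation, vowel merger)
Movas: *segonub > sehonub > sehonuv  (by intervocalic lenition, unconditioned shift)
No other proto-form is consistent with every reflex, so the reconstruction is *segonub.

*segonub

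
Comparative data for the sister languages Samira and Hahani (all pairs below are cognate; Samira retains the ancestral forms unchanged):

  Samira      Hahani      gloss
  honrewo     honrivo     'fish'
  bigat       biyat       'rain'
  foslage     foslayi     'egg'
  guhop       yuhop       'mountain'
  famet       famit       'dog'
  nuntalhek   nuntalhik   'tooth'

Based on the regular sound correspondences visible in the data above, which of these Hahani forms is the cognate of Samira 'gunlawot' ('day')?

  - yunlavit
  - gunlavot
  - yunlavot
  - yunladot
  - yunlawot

yunlavot

guhop ~ yuhop — Samira g corresponds to Hahani y word-initially before a back vowel.
honrewo ~ honrivo — Samira w corresponds to Hahani v between vowels (before a back vowel).
Applying these to Samira 'gunlawot':
  gunlawot → yunlawot   (g→y word-initially before a back vowel)
  yunlawot → yunlavot   (w→v between vowels (before a back vowel))
So the Hahani cognate is 'yunlavot'.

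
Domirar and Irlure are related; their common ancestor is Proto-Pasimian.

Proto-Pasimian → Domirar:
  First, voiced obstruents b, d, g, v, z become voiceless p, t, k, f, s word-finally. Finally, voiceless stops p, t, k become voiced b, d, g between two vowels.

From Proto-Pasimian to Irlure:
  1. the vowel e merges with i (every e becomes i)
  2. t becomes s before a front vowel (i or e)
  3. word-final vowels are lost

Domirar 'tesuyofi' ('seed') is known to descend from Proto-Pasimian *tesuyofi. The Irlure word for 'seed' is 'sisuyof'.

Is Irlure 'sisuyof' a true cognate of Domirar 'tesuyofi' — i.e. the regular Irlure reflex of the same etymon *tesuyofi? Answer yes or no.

Derive the expected Irlure reflex of *tesuyofi:
Irlure: *tesuyofi
  tesuyofi → tisuyofi   [vowel merger]
  tisuyofi → sisuyofi   [palatalisation]
  sisuyofi → sisuyof   [apocope]
  giving Irlure sisuyof.
Irlure 'sisuyof' matches the regular reflex exactly, so the pair is cognate.

yes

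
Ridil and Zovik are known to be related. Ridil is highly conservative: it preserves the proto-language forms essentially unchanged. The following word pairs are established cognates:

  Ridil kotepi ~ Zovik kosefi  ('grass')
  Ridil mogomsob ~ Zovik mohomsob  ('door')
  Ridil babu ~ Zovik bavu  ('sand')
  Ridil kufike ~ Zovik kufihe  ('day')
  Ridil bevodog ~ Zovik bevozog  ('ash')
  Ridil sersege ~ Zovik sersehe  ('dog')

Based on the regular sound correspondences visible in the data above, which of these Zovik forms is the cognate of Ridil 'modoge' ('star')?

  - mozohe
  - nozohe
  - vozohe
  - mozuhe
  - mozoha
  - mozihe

mozohe

bevodog ~ bevozog — Ridil d corresponds to Zovik z between vowels (before a back vowel).
sersege ~ sersehe — Ridil g corresponds to Zovik h between vowels (before a front vowel).
Applying these to Ridil 'modoge':
  modoge → mozoge   (d→z between vowels (before a back vowel))
  mozoge → mozohe   (g→h between vowels (before a front vowel))
So the Zovik cognate is 'mozohe'.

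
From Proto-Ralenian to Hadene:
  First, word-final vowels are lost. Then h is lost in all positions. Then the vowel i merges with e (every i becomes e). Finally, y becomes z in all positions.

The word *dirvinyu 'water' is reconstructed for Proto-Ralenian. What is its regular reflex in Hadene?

Hadene: *dirvinyu > dirviny > derveny > dervenz  (by apocope, vowel merger, unconditioned shift)

dervenz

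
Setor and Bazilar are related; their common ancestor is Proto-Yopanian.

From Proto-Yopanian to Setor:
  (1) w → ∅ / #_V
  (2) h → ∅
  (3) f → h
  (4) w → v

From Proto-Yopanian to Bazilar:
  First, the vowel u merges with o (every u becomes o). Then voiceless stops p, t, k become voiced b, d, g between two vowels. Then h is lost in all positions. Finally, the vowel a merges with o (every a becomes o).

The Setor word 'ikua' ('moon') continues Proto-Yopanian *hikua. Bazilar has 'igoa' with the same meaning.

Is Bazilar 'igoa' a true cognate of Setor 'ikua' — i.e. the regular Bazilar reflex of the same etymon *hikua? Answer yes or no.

no

Derive the expected Bazilar reflex of *hikua:
Bazilar: start from *hikua.
  rule 1 (vowel merger): hikua → hikoa
  rule 2 (intervocalic voicing): hikoa → higoa
  rule 3 (h-loss): higoa → igoa
  rule 4 (vowel merger): igoa → igoo
  ⇒ Bazilar igoo
The regular Bazilar reflex would be 'igoo', but the attested form is 'igoa'. The correspondence is irregular, so they are not cognates (the Bazilar form has a different source).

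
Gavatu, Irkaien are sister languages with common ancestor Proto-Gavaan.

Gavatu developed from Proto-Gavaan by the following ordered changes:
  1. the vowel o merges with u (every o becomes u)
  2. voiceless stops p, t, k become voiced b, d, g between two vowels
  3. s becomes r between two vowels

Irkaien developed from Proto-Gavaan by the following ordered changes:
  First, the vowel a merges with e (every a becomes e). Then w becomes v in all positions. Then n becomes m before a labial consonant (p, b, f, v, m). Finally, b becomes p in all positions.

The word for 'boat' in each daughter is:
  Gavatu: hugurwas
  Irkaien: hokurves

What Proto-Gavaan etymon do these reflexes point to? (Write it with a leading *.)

*hokurwas

Position 3: Gavatu has g, Irkaien has k. Irkaien preserves k here (none of its changes turn any other segment into k), so the proto-segment is *k.
Position 6: Gavatu has w, Irkaien has v. Gavatu preserves w here (none of its changes turn any other segment into w), so the proto-segment is *w.
Continuing position by position gives *hokurwas; check it forward:
Gavatu: *hokurwas > hukurwas > hugurwas  (by vowel merger, intervocalic voicing)
Irkaien: *hokurwas
  hokurwas → hokurwes   [vowel merger]
  hokurwes → hokurves   [unconditioned shift]
  hokurves (rule 3 does not apply)
  hokurves (rule 4 does not apply)
  giving Irkaien hokurves.
Only *hokurwas yields all of Gavatu hugurwas, Irkaien hokurves.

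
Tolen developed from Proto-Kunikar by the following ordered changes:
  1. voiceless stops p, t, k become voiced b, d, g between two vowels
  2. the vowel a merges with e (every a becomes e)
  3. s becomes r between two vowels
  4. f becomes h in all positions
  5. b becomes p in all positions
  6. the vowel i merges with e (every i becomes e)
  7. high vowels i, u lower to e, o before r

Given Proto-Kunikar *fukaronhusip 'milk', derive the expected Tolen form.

hugeronhorep

Tolen: *fukaronhusip > fugaronhusip > fugeronhusip > fugeronhurip > hugeronhurip > hugeronhurep > hugeronhorep  (by intervocalic voicing, vowel merger, rhotacism, unconditioned shift, vowel merger, pre-rhotic lowering)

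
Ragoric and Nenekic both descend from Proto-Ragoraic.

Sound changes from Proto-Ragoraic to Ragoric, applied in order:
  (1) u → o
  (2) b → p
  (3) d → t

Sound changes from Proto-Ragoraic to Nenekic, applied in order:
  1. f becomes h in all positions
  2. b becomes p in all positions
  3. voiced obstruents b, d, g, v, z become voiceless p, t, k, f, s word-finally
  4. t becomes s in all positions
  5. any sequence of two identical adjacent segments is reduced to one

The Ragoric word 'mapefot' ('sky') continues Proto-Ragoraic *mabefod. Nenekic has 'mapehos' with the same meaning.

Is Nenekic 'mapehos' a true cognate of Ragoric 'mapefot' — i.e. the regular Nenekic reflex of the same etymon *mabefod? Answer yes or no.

yes

Derive the expected Nenekic reflex of *mabefod:
Nenekic: *mabefod
  mabefod → mabehod   [unconditioned shift]
  mabehod → mapehod   [unconditioned shift]
  mapehod → mapehot   [final devoicing]
  mapehot → mapehos   [unconditioned shift]
  mapehos (rule 5 does not apply)
  giving Nenekic mapehos.
Nenekic 'mapehos' matches the regular reflex exactly, so the pair is cognate.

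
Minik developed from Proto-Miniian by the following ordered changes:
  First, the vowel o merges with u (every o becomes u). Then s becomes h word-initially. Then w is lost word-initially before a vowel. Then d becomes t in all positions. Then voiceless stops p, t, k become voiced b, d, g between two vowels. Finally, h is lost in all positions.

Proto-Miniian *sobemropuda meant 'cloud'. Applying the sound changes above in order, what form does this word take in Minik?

Minik: *sobemropuda
  sobemropuda → subemrupuda   [vowel merger]
  subemrupuda → hubemrupuda   [debuccalisation]
  hubemrupuda (rule 3 does not apply)
  hubemrupuda → hubemruputa   [unconditioned shift]
  hubemruputa → hubemrubuda   [intervocalic voicing]
  hubemrubuda → ubemrubuda   [h-loss]
  giving Minik ubemrubuda.

ubemrubuda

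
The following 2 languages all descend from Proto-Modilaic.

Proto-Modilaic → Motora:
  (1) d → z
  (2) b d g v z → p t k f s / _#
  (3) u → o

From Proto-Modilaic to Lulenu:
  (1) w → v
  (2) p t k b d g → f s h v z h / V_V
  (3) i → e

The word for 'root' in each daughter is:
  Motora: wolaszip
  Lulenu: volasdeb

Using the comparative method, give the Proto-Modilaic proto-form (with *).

*wolasdib

Position 6: Motora has z, Lulenu has d. Lulenu preserves d here (none of its changes turn any other segment into d), so the proto-segment is *d.
Position 8: Motora has p, Lulenu has b. Lulenu preserves b here (none of its changes turn any other segment into b), so the proto-segment is *b.
Position 1: Motora has w, Lulenu has v. Motora preserves w here (none of its changes turn any other segment into w), so the proto-segment is *w.
This points to *wolasdib. Verify forward in each daughter:
Motora: *wolasdib
  wolasdib → wolaszib   [unconditioned shift]
  wolaszib → wolaszip   [final devoicing]
  wolaszip (rule 3 does not apply)
  giving Motora wolaszip.
Lulenu: *wolasdib
  wolasdib → volasdib   [unconditioned shift]
  volasdib (rule 2 does not apply)
  volasdib → volasdeb   [vowel merger]
  giving Lulenu volasdeb.
No other proto-form is consistent with every reflex, so the reconstruction is *wolasdib.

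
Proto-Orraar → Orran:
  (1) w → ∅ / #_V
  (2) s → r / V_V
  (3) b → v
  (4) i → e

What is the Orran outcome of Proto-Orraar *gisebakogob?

gerevakogov

Orran: *gisebakogob
  gisebakogob (rule 1 does not apply)
  gisebakogob → girebakogob   [rhotacism]
  girebakogob → girevakogov   [unconditioned shift]
  girevakogov → gerevakogov   [vowel merger]
  giving Orran gerevakogov.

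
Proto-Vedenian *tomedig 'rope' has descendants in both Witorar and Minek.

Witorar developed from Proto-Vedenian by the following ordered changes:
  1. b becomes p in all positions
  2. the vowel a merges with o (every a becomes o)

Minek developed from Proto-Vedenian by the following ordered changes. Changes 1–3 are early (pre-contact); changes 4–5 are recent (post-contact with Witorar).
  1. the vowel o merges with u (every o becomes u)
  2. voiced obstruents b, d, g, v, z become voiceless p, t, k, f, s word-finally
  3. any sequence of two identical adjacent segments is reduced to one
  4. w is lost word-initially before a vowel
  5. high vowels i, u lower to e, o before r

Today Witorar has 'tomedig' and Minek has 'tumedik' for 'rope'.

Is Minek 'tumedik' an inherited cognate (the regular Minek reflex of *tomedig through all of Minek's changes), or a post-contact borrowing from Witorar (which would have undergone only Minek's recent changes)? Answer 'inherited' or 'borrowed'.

If inherited, *tomedig would pass through all of Minek's changes:
Minek: start from *tomedig.
  rule 1 (vowel merger): tomedig → tumedig
  rule 2 (final devoicing): tumedig → tumedik
  rule 3: no change — tumedik
  rule 4: no change — tumedik
  rule 5: no change — tumedik
  ⇒ Minek tumedik
If borrowed from Witorar 'tomedig' after the early changes, it would undergo only the recent ones:
  rule 4 (glide loss): no change (tomedig)
  rule 5 (pre-rhotic lowering): no change (tomedig)
  ⇒ as a loan: tomedig
Minek 'tumedik' matches the inherited outcome exactly, so it is an inherited cognate, not a loan.

inherited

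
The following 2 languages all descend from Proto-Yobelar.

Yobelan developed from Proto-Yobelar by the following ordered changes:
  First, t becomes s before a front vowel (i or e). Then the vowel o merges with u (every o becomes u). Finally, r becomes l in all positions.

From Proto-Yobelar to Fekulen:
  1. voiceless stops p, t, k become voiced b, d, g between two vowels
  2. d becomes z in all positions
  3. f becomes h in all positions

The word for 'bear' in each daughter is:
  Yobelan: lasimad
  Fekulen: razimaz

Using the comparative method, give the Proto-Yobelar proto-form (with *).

*ratimad

Position 7: Yobelan has d, Fekulen has z. Yobelan preserves d here (none of its changes turn any other segment into d), so the proto-segment is *d.
Position 3: Yobelan has s, Fekulen has z. Taking the neighbouring segments as reconstructed: Yobelan s could go back to *t or *s; Fekulen z could go back to *t or *d or *z — the one source consistent with every daughter is *t.
Continuing position by position gives *ratimad; check it forward:
Yobelan: *ratimad
  ratimad → rasimad   [palatalisation]
  rasimad (rule 2 does not apply)
  rasimad → lasimad   [unconditioned shift]
  giving Yobelan lasimad.
Fekulen: *ratimad
  ratimad → radimad   [intervocalic voicing]
  radimad → razimaz   [unconditioned shift]
  razimaz (rule 3 does not apply)
  giving Fekulen razimaz.
Only *ratimad yields all of Yobelan lasimad, Fekulen razimaz.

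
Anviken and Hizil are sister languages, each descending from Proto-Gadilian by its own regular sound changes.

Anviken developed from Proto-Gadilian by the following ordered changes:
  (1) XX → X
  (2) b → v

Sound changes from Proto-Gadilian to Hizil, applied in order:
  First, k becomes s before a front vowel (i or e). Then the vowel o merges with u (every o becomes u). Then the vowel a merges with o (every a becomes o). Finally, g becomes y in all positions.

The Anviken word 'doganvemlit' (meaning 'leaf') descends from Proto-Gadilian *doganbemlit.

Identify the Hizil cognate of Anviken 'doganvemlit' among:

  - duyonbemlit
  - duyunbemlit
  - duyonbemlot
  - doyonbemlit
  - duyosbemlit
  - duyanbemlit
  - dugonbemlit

duyonbemlit

Hizil: start from *doganbemlit.
  rule 1: no change — doganbemlit
  rule 2 (vowel merger): doganbemlit → duganbemlit
  rule 3 (vowel merger): duganbemlit → dugonbemlit
  rule 4 (unconditioned shift): dugonbemlit → duyonbemlit
  ⇒ Hizil duyonbemlit
Among the options, 'duyonbemlit' alone shows every Hizil change applied in order.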